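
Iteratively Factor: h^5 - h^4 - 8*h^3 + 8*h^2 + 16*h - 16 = (h - 2)*(h^4 + h^3 - 6*h^2 - 4*h + 8) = (h - 2)*(h + 2)*(h^3 - h^2 - 4*h + 4) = (h - 2)*(h - 1)*(h + 2)*(h^2 - 4) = (h - 2)^2*(h - 1)*(h + 2)*(h + 2)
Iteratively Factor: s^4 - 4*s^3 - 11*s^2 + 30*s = (s - 5)*(s^3 + s^2 - 6*s) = s*(s - 5)*(s^2 + s - 6) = s*(s - 5)*(s + 3)*(s - 2)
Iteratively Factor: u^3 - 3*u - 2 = (u - 2)*(u^2 + 2*u + 1) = (u - 2)*(u + 1)*(u + 1)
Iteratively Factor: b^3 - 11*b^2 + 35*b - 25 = (b - 5)*(b^2 - 6*b + 5) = (b - 5)*(b - 1)*(b - 5)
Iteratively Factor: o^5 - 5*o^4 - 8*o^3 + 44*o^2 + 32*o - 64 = (o - 4)*(o^4 - o^3 - 12*o^2 - 4*o + 16) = (o - 4)*(o - 1)*(o^3 - 12*o - 16) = (o - 4)^2*(o - 1)*(o^2 + 4*o + 4) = (o - 4)^2*(o - 1)*(o + 2)*(o + 2)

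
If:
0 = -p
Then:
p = 0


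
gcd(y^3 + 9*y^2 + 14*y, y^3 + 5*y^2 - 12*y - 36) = y + 2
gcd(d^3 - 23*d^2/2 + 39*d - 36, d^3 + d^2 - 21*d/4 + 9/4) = d - 3/2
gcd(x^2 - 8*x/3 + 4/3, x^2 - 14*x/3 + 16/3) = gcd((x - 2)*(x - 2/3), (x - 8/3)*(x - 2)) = x - 2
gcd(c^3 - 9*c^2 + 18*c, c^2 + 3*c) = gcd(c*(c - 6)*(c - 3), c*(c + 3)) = c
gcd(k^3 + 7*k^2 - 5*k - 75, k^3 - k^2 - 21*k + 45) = k^2 + 2*k - 15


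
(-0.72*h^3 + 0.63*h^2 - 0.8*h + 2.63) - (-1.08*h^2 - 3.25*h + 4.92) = -0.72*h^3 + 1.71*h^2 + 2.45*h - 2.29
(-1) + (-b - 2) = -b - 3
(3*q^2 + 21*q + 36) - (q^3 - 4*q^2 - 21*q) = -q^3 + 7*q^2 + 42*q + 36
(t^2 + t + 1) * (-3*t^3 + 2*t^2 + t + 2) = -3*t^5 - t^4 + 5*t^2 + 3*t + 2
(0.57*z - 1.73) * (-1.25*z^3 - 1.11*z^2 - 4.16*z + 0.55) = -0.7125*z^4 + 1.5298*z^3 - 0.4509*z^2 + 7.5103*z - 0.9515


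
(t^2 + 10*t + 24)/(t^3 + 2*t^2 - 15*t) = (t^2 + 10*t + 24)/(t*(t^2 + 2*t - 15))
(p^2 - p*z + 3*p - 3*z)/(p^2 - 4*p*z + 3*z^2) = (-p - 3)/(-p + 3*z)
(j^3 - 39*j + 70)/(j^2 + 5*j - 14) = j - 5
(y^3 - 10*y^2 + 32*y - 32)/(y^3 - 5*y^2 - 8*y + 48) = (y - 2)/(y + 3)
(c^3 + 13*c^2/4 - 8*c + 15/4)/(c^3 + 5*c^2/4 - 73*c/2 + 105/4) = (c^2 + 4*c - 5)/(c^2 + 2*c - 35)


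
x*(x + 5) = x^2 + 5*x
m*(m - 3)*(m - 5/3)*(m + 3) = m^4 - 5*m^3/3 - 9*m^2 + 15*m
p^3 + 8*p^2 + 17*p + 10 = (p + 1)*(p + 2)*(p + 5)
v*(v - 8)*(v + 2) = v^3 - 6*v^2 - 16*v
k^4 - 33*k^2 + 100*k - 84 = (k - 3)*(k - 2)^2*(k + 7)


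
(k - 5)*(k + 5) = k^2 - 25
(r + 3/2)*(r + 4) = r^2 + 11*r/2 + 6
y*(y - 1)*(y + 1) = y^3 - y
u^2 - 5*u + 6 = (u - 3)*(u - 2)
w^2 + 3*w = w*(w + 3)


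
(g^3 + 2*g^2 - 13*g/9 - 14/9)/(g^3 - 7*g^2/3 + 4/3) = (g + 7/3)/(g - 2)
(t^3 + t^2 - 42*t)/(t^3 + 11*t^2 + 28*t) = (t - 6)/(t + 4)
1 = 1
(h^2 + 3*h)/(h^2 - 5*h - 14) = h*(h + 3)/(h^2 - 5*h - 14)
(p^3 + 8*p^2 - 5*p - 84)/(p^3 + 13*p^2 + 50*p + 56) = (p - 3)/(p + 2)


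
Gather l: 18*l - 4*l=14*l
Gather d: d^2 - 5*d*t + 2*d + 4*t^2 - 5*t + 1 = d^2 + d*(2 - 5*t) + 4*t^2 - 5*t + 1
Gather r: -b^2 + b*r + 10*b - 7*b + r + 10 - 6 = -b^2 + 3*b + r*(b + 1) + 4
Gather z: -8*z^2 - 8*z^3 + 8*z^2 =-8*z^3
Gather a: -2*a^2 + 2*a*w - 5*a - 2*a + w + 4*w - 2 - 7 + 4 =-2*a^2 + a*(2*w - 7) + 5*w - 5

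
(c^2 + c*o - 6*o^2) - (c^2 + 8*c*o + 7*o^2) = -7*c*o - 13*o^2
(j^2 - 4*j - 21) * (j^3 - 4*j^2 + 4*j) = j^5 - 8*j^4 - j^3 + 68*j^2 - 84*j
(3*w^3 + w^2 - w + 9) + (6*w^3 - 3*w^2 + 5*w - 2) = 9*w^3 - 2*w^2 + 4*w + 7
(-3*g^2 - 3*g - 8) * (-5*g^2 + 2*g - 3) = 15*g^4 + 9*g^3 + 43*g^2 - 7*g + 24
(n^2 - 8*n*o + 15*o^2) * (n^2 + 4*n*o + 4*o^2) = n^4 - 4*n^3*o - 13*n^2*o^2 + 28*n*o^3 + 60*o^4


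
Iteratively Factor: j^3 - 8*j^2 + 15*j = (j)*(j^2 - 8*j + 15) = j*(j - 3)*(j - 5)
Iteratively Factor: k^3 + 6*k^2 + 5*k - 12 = (k - 1)*(k^2 + 7*k + 12) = (k - 1)*(k + 4)*(k + 3)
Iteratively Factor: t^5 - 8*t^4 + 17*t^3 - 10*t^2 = (t)*(t^4 - 8*t^3 + 17*t^2 - 10*t) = t*(t - 2)*(t^3 - 6*t^2 + 5*t) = t^2*(t - 2)*(t^2 - 6*t + 5) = t^2*(t - 5)*(t - 2)*(t - 1)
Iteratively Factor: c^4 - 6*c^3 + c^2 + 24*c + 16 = (c - 4)*(c^3 - 2*c^2 - 7*c - 4) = (c - 4)*(c + 1)*(c^2 - 3*c - 4) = (c - 4)^2*(c + 1)*(c + 1)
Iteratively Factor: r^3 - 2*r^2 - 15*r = (r)*(r^2 - 2*r - 15) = r*(r - 5)*(r + 3)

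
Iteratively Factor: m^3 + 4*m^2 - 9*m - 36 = (m - 3)*(m^2 + 7*m + 12) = (m - 3)*(m + 3)*(m + 4)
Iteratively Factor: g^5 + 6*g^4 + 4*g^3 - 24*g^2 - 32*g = (g - 2)*(g^4 + 8*g^3 + 20*g^2 + 16*g) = (g - 2)*(g + 2)*(g^3 + 6*g^2 + 8*g) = g*(g - 2)*(g + 2)*(g^2 + 6*g + 8) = g*(g - 2)*(g + 2)*(g + 4)*(g + 2)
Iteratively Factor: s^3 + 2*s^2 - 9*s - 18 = (s - 3)*(s^2 + 5*s + 6) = (s - 3)*(s + 2)*(s + 3)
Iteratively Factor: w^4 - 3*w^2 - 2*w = (w + 1)*(w^3 - w^2 - 2*w) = (w - 2)*(w + 1)*(w^2 + w) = w*(w - 2)*(w + 1)*(w + 1)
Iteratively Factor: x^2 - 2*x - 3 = (x + 1)*(x - 3)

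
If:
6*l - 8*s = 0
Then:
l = 4*s/3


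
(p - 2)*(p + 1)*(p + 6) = p^3 + 5*p^2 - 8*p - 12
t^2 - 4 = (t - 2)*(t + 2)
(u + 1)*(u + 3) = u^2 + 4*u + 3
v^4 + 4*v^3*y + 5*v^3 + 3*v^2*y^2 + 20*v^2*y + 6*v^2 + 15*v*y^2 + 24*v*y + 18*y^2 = (v + 2)*(v + 3)*(v + y)*(v + 3*y)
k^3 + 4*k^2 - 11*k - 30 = (k - 3)*(k + 2)*(k + 5)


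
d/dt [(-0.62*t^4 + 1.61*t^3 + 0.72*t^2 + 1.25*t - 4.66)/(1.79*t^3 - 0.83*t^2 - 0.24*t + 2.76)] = (-1.1098*t^6 + 1.0292*t^5 - 2.1787*t^4 - 12.0926*t^3 + 39.2197*t^2 - 3.7612*t + 2.3316)/(3.2041*t^6 - 2.9714*t^5 - 0.1703*t^4 + 10.2792*t^3 - 4.524*t^2 - 1.3248*t + 7.6176)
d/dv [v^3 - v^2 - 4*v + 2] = 3*v^2 - 2*v - 4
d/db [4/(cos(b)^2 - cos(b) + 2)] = 4*(2*cos(b) - 1)*sin(b)/(sin(b)^2 + cos(b) - 3)^2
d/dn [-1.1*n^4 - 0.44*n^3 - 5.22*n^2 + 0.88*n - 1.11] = -4.4*n^3 - 1.32*n^2 - 10.44*n + 0.88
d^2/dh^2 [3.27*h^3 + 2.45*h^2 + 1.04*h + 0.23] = 19.62*h + 4.9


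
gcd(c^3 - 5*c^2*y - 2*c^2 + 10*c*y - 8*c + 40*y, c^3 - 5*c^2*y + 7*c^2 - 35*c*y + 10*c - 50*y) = -c^2 + 5*c*y - 2*c + 10*y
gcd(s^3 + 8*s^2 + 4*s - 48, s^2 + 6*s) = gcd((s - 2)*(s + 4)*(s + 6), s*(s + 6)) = s + 6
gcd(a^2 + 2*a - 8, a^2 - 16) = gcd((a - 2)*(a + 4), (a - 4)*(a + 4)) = a + 4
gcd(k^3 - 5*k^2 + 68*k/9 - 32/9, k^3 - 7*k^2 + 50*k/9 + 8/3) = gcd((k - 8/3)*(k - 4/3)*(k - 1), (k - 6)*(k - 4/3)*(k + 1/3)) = k - 4/3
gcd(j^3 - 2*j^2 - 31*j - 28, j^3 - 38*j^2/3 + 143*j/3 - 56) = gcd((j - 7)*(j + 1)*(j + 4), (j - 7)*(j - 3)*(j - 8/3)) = j - 7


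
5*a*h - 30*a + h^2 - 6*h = (5*a + h)*(h - 6)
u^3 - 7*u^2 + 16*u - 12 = (u - 3)*(u - 2)^2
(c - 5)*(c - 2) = c^2 - 7*c + 10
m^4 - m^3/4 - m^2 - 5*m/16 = m*(m - 5/4)*(m + 1/2)^2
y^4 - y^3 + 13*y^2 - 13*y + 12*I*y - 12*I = (y - 4*I)*(y + 3*I)*(-I*y + 1)*(I*y - I)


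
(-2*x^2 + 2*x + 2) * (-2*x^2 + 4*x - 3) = 4*x^4 - 12*x^3 + 10*x^2 + 2*x - 6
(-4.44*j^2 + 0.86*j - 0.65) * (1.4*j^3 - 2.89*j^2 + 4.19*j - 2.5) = -6.216*j^5 + 14.0356*j^4 - 21.999*j^3 + 16.5819*j^2 - 4.8735*j + 1.625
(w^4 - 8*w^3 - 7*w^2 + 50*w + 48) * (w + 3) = w^5 - 5*w^4 - 31*w^3 + 29*w^2 + 198*w + 144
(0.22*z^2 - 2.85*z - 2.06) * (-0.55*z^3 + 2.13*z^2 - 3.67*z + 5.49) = -0.121*z^5 + 2.0361*z^4 - 5.7449*z^3 + 7.2795*z^2 - 8.0863*z - 11.3094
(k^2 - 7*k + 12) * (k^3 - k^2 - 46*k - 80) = k^5 - 8*k^4 - 27*k^3 + 230*k^2 + 8*k - 960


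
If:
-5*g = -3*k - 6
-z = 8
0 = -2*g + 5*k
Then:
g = 30/19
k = 12/19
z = -8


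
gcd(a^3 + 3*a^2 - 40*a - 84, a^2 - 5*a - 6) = a - 6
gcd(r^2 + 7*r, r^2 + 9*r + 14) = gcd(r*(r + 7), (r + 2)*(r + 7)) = r + 7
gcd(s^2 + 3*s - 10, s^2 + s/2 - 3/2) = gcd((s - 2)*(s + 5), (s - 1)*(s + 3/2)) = 1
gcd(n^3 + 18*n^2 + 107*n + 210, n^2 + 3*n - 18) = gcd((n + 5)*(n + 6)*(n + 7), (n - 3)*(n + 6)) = n + 6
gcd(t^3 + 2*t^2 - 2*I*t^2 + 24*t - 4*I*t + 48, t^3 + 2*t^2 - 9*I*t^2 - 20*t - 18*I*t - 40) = t + 2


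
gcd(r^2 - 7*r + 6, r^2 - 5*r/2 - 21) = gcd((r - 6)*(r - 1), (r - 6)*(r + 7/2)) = r - 6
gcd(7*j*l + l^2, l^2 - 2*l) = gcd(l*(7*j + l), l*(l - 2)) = l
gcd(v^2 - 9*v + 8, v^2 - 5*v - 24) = v - 8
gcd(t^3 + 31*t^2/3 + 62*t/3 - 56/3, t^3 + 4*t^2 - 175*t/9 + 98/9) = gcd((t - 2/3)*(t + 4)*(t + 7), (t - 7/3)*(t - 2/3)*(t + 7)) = t^2 + 19*t/3 - 14/3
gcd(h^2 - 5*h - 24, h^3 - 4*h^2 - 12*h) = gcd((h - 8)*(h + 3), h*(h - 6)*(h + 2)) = 1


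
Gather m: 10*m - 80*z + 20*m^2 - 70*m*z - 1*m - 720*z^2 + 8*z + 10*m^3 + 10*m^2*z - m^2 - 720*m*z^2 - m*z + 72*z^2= 10*m^3 + m^2*(10*z + 19) + m*(-720*z^2 - 71*z + 9) - 648*z^2 - 72*z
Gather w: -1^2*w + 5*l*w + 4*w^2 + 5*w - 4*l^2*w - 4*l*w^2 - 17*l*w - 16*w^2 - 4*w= w^2*(-4*l - 12) + w*(-4*l^2 - 12*l)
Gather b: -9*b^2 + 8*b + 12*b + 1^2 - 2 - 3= -9*b^2 + 20*b - 4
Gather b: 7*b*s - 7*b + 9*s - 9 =b*(7*s - 7) + 9*s - 9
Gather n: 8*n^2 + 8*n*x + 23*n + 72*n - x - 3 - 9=8*n^2 + n*(8*x + 95) - x - 12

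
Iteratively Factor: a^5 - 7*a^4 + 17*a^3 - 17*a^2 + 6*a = (a - 1)*(a^4 - 6*a^3 + 11*a^2 - 6*a) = (a - 1)^2*(a^3 - 5*a^2 + 6*a) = (a - 2)*(a - 1)^2*(a^2 - 3*a) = (a - 3)*(a - 2)*(a - 1)^2*(a)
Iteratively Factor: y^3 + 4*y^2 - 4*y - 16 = (y - 2)*(y^2 + 6*y + 8) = (y - 2)*(y + 2)*(y + 4)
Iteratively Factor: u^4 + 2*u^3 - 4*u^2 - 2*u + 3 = (u + 1)*(u^3 + u^2 - 5*u + 3) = (u - 1)*(u + 1)*(u^2 + 2*u - 3) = (u - 1)*(u + 1)*(u + 3)*(u - 1)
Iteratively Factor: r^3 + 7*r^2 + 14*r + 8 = (r + 2)*(r^2 + 5*r + 4) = (r + 2)*(r + 4)*(r + 1)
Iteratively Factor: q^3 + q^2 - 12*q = (q)*(q^2 + q - 12) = q*(q - 3)*(q + 4)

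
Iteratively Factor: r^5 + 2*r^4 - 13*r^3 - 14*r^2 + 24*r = (r - 1)*(r^4 + 3*r^3 - 10*r^2 - 24*r) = (r - 1)*(r + 4)*(r^3 - r^2 - 6*r) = (r - 3)*(r - 1)*(r + 4)*(r^2 + 2*r) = (r - 3)*(r - 1)*(r + 2)*(r + 4)*(r)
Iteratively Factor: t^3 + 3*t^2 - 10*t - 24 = (t + 2)*(t^2 + t - 12) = (t + 2)*(t + 4)*(t - 3)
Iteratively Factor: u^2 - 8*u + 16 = (u - 4)*(u - 4)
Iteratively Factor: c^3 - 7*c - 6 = (c + 1)*(c^2 - c - 6) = (c - 3)*(c + 1)*(c + 2)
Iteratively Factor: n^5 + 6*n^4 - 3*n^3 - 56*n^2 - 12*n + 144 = (n - 2)*(n^4 + 8*n^3 + 13*n^2 - 30*n - 72) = (n - 2)*(n + 3)*(n^3 + 5*n^2 - 2*n - 24) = (n - 2)*(n + 3)*(n + 4)*(n^2 + n - 6) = (n - 2)^2*(n + 3)*(n + 4)*(n + 3)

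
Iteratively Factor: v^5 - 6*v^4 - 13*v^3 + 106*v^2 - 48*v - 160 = (v + 4)*(v^4 - 10*v^3 + 27*v^2 - 2*v - 40) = (v + 1)*(v + 4)*(v^3 - 11*v^2 + 38*v - 40) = (v - 5)*(v + 1)*(v + 4)*(v^2 - 6*v + 8) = (v - 5)*(v - 2)*(v + 1)*(v + 4)*(v - 4)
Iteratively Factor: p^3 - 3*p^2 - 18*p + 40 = (p - 5)*(p^2 + 2*p - 8) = (p - 5)*(p + 4)*(p - 2)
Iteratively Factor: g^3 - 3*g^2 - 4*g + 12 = (g - 2)*(g^2 - g - 6) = (g - 2)*(g + 2)*(g - 3)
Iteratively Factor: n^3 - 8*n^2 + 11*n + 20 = (n + 1)*(n^2 - 9*n + 20) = (n - 4)*(n + 1)*(n - 5)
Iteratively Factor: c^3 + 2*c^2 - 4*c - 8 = (c + 2)*(c^2 - 4) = (c + 2)^2*(c - 2)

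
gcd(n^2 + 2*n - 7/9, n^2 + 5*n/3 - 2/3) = n - 1/3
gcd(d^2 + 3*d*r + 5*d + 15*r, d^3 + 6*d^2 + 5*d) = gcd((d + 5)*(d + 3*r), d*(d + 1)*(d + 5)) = d + 5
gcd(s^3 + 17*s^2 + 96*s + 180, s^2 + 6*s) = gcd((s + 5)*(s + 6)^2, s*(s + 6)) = s + 6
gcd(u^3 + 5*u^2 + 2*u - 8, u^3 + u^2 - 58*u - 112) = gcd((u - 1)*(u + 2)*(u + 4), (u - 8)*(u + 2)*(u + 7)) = u + 2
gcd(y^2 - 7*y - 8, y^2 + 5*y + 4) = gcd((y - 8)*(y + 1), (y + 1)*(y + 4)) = y + 1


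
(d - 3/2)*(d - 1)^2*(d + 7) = d^4 + 7*d^3/2 - 41*d^2/2 + 53*d/2 - 21/2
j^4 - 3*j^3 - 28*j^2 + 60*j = j*(j - 6)*(j - 2)*(j + 5)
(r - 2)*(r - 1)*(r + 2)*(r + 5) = r^4 + 4*r^3 - 9*r^2 - 16*r + 20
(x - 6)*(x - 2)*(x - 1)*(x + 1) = x^4 - 8*x^3 + 11*x^2 + 8*x - 12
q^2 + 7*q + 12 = (q + 3)*(q + 4)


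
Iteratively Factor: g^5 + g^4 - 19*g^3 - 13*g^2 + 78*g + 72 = (g + 4)*(g^4 - 3*g^3 - 7*g^2 + 15*g + 18) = (g + 2)*(g + 4)*(g^3 - 5*g^2 + 3*g + 9) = (g - 3)*(g + 2)*(g + 4)*(g^2 - 2*g - 3) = (g - 3)^2*(g + 2)*(g + 4)*(g + 1)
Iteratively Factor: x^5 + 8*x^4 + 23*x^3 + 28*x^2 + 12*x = (x + 2)*(x^4 + 6*x^3 + 11*x^2 + 6*x) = (x + 2)^2*(x^3 + 4*x^2 + 3*x) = (x + 1)*(x + 2)^2*(x^2 + 3*x) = x*(x + 1)*(x + 2)^2*(x + 3)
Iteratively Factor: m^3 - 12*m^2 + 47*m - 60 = (m - 5)*(m^2 - 7*m + 12) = (m - 5)*(m - 3)*(m - 4)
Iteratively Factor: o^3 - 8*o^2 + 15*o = (o - 5)*(o^2 - 3*o) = o*(o - 5)*(o - 3)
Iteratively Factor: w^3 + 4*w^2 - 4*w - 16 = (w + 2)*(w^2 + 2*w - 8) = (w - 2)*(w + 2)*(w + 4)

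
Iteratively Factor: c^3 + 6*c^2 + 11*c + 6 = (c + 1)*(c^2 + 5*c + 6) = (c + 1)*(c + 3)*(c + 2)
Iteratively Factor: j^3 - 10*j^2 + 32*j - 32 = (j - 4)*(j^2 - 6*j + 8) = (j - 4)^2*(j - 2)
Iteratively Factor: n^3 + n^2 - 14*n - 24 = (n - 4)*(n^2 + 5*n + 6) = (n - 4)*(n + 2)*(n + 3)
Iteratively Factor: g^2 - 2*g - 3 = (g + 1)*(g - 3)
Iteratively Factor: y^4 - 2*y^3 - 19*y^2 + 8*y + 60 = (y + 2)*(y^3 - 4*y^2 - 11*y + 30) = (y + 2)*(y + 3)*(y^2 - 7*y + 10) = (y - 5)*(y + 2)*(y + 3)*(y - 2)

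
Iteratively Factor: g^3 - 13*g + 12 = (g - 3)*(g^2 + 3*g - 4) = (g - 3)*(g + 4)*(g - 1)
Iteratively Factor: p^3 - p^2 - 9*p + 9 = (p - 3)*(p^2 + 2*p - 3) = (p - 3)*(p - 1)*(p + 3)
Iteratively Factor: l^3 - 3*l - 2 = (l - 2)*(l^2 + 2*l + 1) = (l - 2)*(l + 1)*(l + 1)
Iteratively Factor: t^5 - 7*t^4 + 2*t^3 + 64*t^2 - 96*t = (t - 4)*(t^4 - 3*t^3 - 10*t^2 + 24*t) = (t - 4)*(t - 2)*(t^3 - t^2 - 12*t) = (t - 4)^2*(t - 2)*(t^2 + 3*t) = (t - 4)^2*(t - 2)*(t + 3)*(t)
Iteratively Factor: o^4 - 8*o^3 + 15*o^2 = (o)*(o^3 - 8*o^2 + 15*o) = o*(o - 3)*(o^2 - 5*o) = o*(o - 5)*(o - 3)*(o)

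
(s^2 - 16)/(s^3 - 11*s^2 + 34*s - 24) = (s + 4)/(s^2 - 7*s + 6)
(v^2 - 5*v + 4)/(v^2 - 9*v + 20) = (v - 1)/(v - 5)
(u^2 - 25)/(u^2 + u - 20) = (u - 5)/(u - 4)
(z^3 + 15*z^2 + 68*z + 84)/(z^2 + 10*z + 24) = (z^2 + 9*z + 14)/(z + 4)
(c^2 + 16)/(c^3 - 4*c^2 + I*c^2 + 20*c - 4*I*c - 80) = (c + 4*I)/(c^2 + c*(-4 + 5*I) - 20*I)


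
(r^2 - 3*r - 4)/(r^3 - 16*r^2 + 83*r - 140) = (r + 1)/(r^2 - 12*r + 35)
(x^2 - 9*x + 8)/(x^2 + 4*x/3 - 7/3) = 3*(x - 8)/(3*x + 7)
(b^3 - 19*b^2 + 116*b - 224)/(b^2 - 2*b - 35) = (b^2 - 12*b + 32)/(b + 5)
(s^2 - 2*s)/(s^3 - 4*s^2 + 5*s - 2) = s/(s^2 - 2*s + 1)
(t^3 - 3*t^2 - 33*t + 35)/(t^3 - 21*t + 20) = (t - 7)/(t - 4)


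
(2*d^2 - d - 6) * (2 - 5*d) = -10*d^3 + 9*d^2 + 28*d - 12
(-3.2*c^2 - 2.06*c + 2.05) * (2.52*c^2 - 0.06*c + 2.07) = -8.064*c^4 - 4.9992*c^3 - 1.3344*c^2 - 4.3872*c + 4.2435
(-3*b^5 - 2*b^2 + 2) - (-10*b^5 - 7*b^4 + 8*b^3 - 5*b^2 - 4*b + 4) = 7*b^5 + 7*b^4 - 8*b^3 + 3*b^2 + 4*b - 2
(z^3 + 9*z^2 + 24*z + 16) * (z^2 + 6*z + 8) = z^5 + 15*z^4 + 86*z^3 + 232*z^2 + 288*z + 128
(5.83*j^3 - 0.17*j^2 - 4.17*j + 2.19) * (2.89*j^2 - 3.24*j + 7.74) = 16.8487*j^5 - 19.3805*j^4 + 33.6237*j^3 + 18.5241*j^2 - 39.3714*j + 16.9506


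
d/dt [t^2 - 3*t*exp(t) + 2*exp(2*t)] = -3*t*exp(t) + 2*t + 4*exp(2*t) - 3*exp(t)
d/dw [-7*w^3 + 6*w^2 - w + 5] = -21*w^2 + 12*w - 1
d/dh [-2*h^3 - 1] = -6*h^2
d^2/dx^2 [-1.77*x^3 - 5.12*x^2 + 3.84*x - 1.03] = -10.62*x - 10.24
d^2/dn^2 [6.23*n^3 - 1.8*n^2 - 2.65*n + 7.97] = 37.38*n - 3.6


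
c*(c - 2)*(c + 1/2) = c^3 - 3*c^2/2 - c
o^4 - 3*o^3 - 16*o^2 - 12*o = o*(o - 6)*(o + 1)*(o + 2)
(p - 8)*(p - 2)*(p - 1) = p^3 - 11*p^2 + 26*p - 16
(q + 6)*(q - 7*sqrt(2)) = q^2 - 7*sqrt(2)*q + 6*q - 42*sqrt(2)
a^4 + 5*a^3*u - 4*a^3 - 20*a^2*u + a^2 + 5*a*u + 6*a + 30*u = (a - 3)*(a - 2)*(a + 1)*(a + 5*u)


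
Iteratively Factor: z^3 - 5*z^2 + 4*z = (z)*(z^2 - 5*z + 4) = z*(z - 1)*(z - 4)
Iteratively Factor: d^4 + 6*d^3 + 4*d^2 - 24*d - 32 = (d + 4)*(d^3 + 2*d^2 - 4*d - 8) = (d - 2)*(d + 4)*(d^2 + 4*d + 4) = (d - 2)*(d + 2)*(d + 4)*(d + 2)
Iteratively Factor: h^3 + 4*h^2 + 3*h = (h)*(h^2 + 4*h + 3) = h*(h + 3)*(h + 1)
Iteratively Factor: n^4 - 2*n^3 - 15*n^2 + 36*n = (n - 3)*(n^3 + n^2 - 12*n) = (n - 3)^2*(n^2 + 4*n) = n*(n - 3)^2*(n + 4)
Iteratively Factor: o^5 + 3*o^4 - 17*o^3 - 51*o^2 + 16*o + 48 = (o + 1)*(o^4 + 2*o^3 - 19*o^2 - 32*o + 48) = (o + 1)*(o + 4)*(o^3 - 2*o^2 - 11*o + 12) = (o - 4)*(o + 1)*(o + 4)*(o^2 + 2*o - 3) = (o - 4)*(o + 1)*(o + 3)*(o + 4)*(o - 1)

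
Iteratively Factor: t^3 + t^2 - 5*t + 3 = (t - 1)*(t^2 + 2*t - 3) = (t - 1)*(t + 3)*(t - 1)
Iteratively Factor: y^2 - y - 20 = (y + 4)*(y - 5)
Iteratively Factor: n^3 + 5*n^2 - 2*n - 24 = (n - 2)*(n^2 + 7*n + 12) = (n - 2)*(n + 4)*(n + 3)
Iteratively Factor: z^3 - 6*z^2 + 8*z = (z - 4)*(z^2 - 2*z) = z*(z - 4)*(z - 2)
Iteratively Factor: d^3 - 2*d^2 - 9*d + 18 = (d + 3)*(d^2 - 5*d + 6) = (d - 3)*(d + 3)*(d - 2)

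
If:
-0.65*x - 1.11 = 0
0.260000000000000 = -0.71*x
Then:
No Solution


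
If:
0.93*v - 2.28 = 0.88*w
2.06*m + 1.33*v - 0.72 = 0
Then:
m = -0.610919720221317*w - 1.23332289383025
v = 0.946236559139785*w + 2.45161290322581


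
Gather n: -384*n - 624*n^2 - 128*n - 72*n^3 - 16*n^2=-72*n^3 - 640*n^2 - 512*n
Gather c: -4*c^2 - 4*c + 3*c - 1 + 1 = -4*c^2 - c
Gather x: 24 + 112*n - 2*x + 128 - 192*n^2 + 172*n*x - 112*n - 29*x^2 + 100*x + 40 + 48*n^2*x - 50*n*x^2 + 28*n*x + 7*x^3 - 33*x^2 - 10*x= -192*n^2 + 7*x^3 + x^2*(-50*n - 62) + x*(48*n^2 + 200*n + 88) + 192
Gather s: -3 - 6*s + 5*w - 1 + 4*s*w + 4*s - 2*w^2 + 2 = s*(4*w - 2) - 2*w^2 + 5*w - 2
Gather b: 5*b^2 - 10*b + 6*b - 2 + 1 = 5*b^2 - 4*b - 1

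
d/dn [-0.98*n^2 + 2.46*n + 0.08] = 2.46 - 1.96*n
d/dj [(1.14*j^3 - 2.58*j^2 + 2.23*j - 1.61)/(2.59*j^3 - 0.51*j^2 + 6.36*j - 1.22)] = (6.1008*j^4 + 2.9494*j^3 - 6.9342*j^2 + 4.653*j + 7.519)/(6.7081*j^6 - 2.6418*j^5 + 33.2049*j^4 - 12.8068*j^3 + 41.694*j^2 - 15.5184*j + 1.4884)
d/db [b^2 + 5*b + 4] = 2*b + 5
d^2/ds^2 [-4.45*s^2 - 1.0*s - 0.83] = -8.90000000000000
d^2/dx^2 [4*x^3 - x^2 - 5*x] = 24*x - 2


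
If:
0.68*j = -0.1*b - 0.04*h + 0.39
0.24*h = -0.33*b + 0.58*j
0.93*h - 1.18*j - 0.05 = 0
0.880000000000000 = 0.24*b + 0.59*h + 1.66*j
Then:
No Solution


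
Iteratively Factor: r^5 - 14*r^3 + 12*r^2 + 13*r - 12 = (r + 1)*(r^4 - r^3 - 13*r^2 + 25*r - 12) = (r - 3)*(r + 1)*(r^3 + 2*r^2 - 7*r + 4) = (r - 3)*(r + 1)*(r + 4)*(r^2 - 2*r + 1) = (r - 3)*(r - 1)*(r + 1)*(r + 4)*(r - 1)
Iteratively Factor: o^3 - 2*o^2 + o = (o - 1)*(o^2 - o) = (o - 1)^2*(o)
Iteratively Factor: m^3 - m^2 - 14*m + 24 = (m + 4)*(m^2 - 5*m + 6) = (m - 2)*(m + 4)*(m - 3)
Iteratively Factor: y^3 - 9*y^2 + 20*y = (y - 4)*(y^2 - 5*y) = y*(y - 4)*(y - 5)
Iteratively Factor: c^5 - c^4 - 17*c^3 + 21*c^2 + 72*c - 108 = (c - 3)*(c^4 + 2*c^3 - 11*c^2 - 12*c + 36) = (c - 3)*(c + 3)*(c^3 - c^2 - 8*c + 12) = (c - 3)*(c + 3)^2*(c^2 - 4*c + 4) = (c - 3)*(c - 2)*(c + 3)^2*(c - 2)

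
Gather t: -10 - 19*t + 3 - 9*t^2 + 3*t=-9*t^2 - 16*t - 7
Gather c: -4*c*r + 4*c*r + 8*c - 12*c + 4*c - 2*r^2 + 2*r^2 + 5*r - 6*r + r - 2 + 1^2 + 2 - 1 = 0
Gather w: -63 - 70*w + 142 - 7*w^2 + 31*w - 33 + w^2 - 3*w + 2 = -6*w^2 - 42*w + 48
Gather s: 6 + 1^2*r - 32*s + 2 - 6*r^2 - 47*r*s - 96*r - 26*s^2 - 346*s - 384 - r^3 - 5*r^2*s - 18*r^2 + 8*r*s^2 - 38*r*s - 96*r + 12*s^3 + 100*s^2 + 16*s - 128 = -r^3 - 24*r^2 - 191*r + 12*s^3 + s^2*(8*r + 74) + s*(-5*r^2 - 85*r - 362) - 504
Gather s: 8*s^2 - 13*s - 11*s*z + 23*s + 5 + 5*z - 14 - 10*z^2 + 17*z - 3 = 8*s^2 + s*(10 - 11*z) - 10*z^2 + 22*z - 12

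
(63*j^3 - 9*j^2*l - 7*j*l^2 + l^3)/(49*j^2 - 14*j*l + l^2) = (9*j^2 - l^2)/(7*j - l)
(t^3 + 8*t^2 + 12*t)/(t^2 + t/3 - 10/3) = 3*t*(t + 6)/(3*t - 5)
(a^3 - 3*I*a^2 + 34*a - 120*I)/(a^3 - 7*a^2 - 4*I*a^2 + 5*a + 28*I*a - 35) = (a^2 + 2*I*a + 24)/(a^2 + a*(-7 + I) - 7*I)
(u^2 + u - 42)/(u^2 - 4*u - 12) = (u + 7)/(u + 2)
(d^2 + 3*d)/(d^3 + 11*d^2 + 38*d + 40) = d*(d + 3)/(d^3 + 11*d^2 + 38*d + 40)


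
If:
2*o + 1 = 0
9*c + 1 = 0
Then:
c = -1/9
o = -1/2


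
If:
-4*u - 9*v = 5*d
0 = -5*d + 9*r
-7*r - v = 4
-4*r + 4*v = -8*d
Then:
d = -18/11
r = -10/11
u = -36/11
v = 26/11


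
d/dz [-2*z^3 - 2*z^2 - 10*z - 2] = -6*z^2 - 4*z - 10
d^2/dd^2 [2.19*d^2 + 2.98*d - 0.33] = 4.38000000000000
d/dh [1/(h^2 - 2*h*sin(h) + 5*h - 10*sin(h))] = (2*h*cos(h) - 2*h + 2*sin(h) + 10*cos(h) - 5)/((h + 5)^2*(h - 2*sin(h))^2)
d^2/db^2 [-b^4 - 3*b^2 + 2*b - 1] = -12*b^2 - 6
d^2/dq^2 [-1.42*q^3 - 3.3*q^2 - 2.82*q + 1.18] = -8.52*q - 6.6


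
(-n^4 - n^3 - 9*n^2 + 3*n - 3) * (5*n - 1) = -5*n^5 - 4*n^4 - 44*n^3 + 24*n^2 - 18*n + 3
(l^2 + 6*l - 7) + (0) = l^2 + 6*l - 7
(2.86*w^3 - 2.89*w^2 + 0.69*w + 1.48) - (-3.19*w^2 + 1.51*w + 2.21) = 2.86*w^3 + 0.3*w^2 - 0.82*w - 0.73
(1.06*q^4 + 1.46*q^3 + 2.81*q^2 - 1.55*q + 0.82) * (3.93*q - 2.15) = 4.1658*q^5 + 3.4588*q^4 + 7.9043*q^3 - 12.133*q^2 + 6.5551*q - 1.763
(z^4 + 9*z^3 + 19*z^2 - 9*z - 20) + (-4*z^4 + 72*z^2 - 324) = -3*z^4 + 9*z^3 + 91*z^2 - 9*z - 344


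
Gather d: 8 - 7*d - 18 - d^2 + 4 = -d^2 - 7*d - 6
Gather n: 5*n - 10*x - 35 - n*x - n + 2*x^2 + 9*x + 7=n*(4 - x) + 2*x^2 - x - 28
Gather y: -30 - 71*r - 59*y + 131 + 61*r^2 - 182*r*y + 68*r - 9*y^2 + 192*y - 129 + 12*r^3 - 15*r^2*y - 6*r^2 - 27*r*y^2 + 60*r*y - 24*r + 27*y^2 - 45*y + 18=12*r^3 + 55*r^2 - 27*r + y^2*(18 - 27*r) + y*(-15*r^2 - 122*r + 88) - 10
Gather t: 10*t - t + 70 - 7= 9*t + 63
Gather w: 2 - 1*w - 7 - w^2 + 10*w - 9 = -w^2 + 9*w - 14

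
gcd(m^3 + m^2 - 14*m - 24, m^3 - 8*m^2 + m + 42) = m + 2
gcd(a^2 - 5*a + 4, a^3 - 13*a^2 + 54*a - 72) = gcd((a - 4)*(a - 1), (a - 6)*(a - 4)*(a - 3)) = a - 4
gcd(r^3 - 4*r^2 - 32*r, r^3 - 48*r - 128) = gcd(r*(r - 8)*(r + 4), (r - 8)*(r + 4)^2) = r^2 - 4*r - 32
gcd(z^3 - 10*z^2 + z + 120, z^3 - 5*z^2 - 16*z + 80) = z - 5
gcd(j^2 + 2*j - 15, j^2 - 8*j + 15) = j - 3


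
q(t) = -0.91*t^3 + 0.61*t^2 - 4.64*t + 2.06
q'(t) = -2.73*t^2 + 1.22*t - 4.64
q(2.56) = -21.09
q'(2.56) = -19.41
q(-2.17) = 24.30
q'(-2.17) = -20.14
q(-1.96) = 20.35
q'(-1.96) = -17.52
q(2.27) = -15.97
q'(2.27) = -15.94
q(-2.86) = 41.61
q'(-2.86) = -30.46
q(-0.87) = 7.16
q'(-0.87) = -7.77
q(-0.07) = 2.39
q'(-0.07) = -4.74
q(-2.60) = 34.24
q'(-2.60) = -26.27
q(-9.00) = 756.62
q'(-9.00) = -236.75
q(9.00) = -653.68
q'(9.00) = -214.79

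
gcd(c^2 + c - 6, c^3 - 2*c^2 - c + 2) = c - 2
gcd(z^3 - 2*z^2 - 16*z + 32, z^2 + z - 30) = 1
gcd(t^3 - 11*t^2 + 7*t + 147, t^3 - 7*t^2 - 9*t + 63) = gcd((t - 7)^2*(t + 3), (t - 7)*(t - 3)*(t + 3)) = t^2 - 4*t - 21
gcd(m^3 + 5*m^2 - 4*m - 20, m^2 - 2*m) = m - 2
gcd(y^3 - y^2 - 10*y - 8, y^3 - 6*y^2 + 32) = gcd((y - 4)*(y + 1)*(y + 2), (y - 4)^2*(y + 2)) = y^2 - 2*y - 8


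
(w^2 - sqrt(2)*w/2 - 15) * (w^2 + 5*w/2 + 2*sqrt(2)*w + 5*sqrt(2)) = w^4 + 3*sqrt(2)*w^3/2 + 5*w^3/2 - 17*w^2 + 15*sqrt(2)*w^2/4 - 85*w/2 - 30*sqrt(2)*w - 75*sqrt(2)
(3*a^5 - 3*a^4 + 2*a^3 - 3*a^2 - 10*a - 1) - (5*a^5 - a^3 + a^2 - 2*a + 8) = -2*a^5 - 3*a^4 + 3*a^3 - 4*a^2 - 8*a - 9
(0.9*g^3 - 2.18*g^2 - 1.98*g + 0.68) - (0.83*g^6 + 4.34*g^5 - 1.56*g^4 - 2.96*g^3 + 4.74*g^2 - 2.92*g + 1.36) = -0.83*g^6 - 4.34*g^5 + 1.56*g^4 + 3.86*g^3 - 6.92*g^2 + 0.94*g - 0.68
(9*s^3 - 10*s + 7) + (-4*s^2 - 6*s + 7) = 9*s^3 - 4*s^2 - 16*s + 14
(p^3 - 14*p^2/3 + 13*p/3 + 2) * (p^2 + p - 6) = p^5 - 11*p^4/3 - 19*p^3/3 + 103*p^2/3 - 24*p - 12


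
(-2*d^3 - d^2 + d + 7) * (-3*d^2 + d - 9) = 6*d^5 + d^4 + 14*d^3 - 11*d^2 - 2*d - 63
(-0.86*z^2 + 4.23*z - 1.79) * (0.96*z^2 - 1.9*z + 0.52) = -0.8256*z^4 + 5.6948*z^3 - 10.2026*z^2 + 5.6006*z - 0.9308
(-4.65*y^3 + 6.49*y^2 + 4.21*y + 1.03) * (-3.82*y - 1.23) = 17.763*y^4 - 19.0723*y^3 - 24.0649*y^2 - 9.1129*y - 1.2669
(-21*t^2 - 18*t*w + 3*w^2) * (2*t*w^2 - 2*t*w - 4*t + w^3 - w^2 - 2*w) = -42*t^3*w^2 + 42*t^3*w + 84*t^3 - 57*t^2*w^3 + 57*t^2*w^2 + 114*t^2*w - 12*t*w^4 + 12*t*w^3 + 24*t*w^2 + 3*w^5 - 3*w^4 - 6*w^3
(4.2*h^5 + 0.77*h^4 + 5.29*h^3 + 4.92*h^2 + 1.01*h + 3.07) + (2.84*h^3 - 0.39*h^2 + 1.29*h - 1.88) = 4.2*h^5 + 0.77*h^4 + 8.13*h^3 + 4.53*h^2 + 2.3*h + 1.19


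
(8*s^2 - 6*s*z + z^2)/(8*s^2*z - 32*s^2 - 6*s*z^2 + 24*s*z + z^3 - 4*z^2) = 1/(z - 4)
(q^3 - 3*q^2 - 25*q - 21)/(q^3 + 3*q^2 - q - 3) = (q - 7)/(q - 1)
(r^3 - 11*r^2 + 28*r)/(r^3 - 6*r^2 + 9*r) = (r^2 - 11*r + 28)/(r^2 - 6*r + 9)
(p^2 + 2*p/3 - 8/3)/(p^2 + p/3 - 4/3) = (3*p^2 + 2*p - 8)/(3*p^2 + p - 4)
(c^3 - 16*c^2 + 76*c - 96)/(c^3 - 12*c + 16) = (c^2 - 14*c + 48)/(c^2 + 2*c - 8)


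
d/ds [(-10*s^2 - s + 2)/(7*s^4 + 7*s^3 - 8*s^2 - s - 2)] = (140*s^5 + 91*s^4 - 42*s^3 - 40*s^2 + 72*s + 4)/(49*s^8 + 98*s^7 - 63*s^6 - 126*s^5 + 22*s^4 - 12*s^3 + 33*s^2 + 4*s + 4)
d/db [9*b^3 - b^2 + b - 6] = 27*b^2 - 2*b + 1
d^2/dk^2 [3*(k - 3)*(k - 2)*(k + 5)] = 18*k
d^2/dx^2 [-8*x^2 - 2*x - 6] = -16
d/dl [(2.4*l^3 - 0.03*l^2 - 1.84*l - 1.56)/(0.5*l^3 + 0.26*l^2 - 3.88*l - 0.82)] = (0.639*l^4 - 16.784*l^3 - 2.9692*l^2 + 0.8604*l - 4.544)/(0.25*l^6 + 0.26*l^5 - 3.8124*l^4 - 2.8376*l^3 + 14.628*l^2 + 6.3632*l + 0.6724)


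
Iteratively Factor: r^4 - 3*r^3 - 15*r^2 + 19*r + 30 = (r - 5)*(r^3 + 2*r^2 - 5*r - 6) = (r - 5)*(r + 3)*(r^2 - r - 2) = (r - 5)*(r + 1)*(r + 3)*(r - 2)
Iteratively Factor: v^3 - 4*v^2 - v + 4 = (v - 4)*(v^2 - 1) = (v - 4)*(v + 1)*(v - 1)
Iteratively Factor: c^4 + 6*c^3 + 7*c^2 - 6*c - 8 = (c + 2)*(c^3 + 4*c^2 - c - 4) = (c + 1)*(c + 2)*(c^2 + 3*c - 4) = (c + 1)*(c + 2)*(c + 4)*(c - 1)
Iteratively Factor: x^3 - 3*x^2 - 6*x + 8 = (x - 4)*(x^2 + x - 2) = (x - 4)*(x - 1)*(x + 2)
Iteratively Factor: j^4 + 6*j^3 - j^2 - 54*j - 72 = (j + 4)*(j^3 + 2*j^2 - 9*j - 18) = (j + 3)*(j + 4)*(j^2 - j - 6) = (j + 2)*(j + 3)*(j + 4)*(j - 3)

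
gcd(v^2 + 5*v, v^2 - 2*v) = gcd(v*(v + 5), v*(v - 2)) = v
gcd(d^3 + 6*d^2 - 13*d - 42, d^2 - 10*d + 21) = d - 3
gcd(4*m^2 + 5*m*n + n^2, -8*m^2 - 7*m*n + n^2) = m + n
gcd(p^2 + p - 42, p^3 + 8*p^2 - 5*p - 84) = p + 7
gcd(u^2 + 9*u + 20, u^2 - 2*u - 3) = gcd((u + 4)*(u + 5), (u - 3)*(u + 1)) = 1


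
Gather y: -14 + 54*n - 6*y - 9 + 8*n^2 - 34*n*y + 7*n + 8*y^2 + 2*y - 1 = 8*n^2 + 61*n + 8*y^2 + y*(-34*n - 4) - 24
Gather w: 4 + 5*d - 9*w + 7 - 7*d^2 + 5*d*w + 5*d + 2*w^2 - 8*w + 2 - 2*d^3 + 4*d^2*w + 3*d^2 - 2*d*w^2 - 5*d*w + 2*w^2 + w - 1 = -2*d^3 - 4*d^2 + 10*d + w^2*(4 - 2*d) + w*(4*d^2 - 16) + 12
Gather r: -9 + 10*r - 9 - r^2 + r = -r^2 + 11*r - 18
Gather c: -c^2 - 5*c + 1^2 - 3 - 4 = -c^2 - 5*c - 6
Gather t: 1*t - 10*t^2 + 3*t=-10*t^2 + 4*t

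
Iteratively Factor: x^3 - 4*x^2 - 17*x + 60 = (x + 4)*(x^2 - 8*x + 15) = (x - 5)*(x + 4)*(x - 3)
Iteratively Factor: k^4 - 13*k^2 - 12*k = (k)*(k^3 - 13*k - 12) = k*(k - 4)*(k^2 + 4*k + 3) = k*(k - 4)*(k + 1)*(k + 3)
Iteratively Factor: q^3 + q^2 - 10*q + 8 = (q - 2)*(q^2 + 3*q - 4) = (q - 2)*(q + 4)*(q - 1)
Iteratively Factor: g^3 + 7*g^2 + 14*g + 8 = (g + 2)*(g^2 + 5*g + 4) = (g + 2)*(g + 4)*(g + 1)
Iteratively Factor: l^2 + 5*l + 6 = (l + 3)*(l + 2)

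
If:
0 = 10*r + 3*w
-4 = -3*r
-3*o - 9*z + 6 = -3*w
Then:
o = -3*z - 22/9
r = 4/3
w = -40/9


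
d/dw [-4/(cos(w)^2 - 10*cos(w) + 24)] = 8*(5 - cos(w))*sin(w)/(cos(w)^2 - 10*cos(w) + 24)^2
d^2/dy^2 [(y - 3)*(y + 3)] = 2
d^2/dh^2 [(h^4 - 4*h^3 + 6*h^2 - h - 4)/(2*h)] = 3*h - 4 - 4/h^3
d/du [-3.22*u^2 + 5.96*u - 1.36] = 5.96 - 6.44*u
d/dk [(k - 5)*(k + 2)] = 2*k - 3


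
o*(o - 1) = o^2 - o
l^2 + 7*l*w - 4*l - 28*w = (l - 4)*(l + 7*w)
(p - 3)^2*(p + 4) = p^3 - 2*p^2 - 15*p + 36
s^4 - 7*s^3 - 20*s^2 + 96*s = s*(s - 8)*(s - 3)*(s + 4)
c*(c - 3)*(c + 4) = c^3 + c^2 - 12*c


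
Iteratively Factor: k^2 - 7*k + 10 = (k - 2)*(k - 5)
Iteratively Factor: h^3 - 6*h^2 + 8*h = (h - 2)*(h^2 - 4*h) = (h - 4)*(h - 2)*(h)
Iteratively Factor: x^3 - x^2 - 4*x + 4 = (x - 2)*(x^2 + x - 2) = (x - 2)*(x - 1)*(x + 2)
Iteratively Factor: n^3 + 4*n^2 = (n)*(n^2 + 4*n) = n^2*(n + 4)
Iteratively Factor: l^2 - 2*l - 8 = (l + 2)*(l - 4)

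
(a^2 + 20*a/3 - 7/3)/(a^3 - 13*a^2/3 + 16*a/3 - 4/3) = (a + 7)/(a^2 - 4*a + 4)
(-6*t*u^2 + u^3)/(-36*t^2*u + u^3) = u/(6*t + u)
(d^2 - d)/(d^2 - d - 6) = d*(1 - d)/(-d^2 + d + 6)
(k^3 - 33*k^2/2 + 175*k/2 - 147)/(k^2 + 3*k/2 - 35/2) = (k^2 - 13*k + 42)/(k + 5)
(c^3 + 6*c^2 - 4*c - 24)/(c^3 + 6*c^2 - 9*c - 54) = (c^2 - 4)/(c^2 - 9)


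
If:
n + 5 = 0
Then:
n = -5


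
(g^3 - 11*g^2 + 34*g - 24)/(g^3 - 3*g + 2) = (g^2 - 10*g + 24)/(g^2 + g - 2)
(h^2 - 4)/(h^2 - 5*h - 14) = (h - 2)/(h - 7)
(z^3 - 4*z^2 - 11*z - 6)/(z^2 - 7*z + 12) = (z^3 - 4*z^2 - 11*z - 6)/(z^2 - 7*z + 12)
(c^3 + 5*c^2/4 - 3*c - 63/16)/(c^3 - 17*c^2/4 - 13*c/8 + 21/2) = (c + 3/2)/(c - 4)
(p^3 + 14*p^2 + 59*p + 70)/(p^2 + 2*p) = p + 12 + 35/p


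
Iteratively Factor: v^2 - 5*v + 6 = (v - 2)*(v - 3)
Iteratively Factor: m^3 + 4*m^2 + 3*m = (m)*(m^2 + 4*m + 3) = m*(m + 1)*(m + 3)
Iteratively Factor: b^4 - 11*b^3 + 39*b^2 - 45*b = (b - 3)*(b^3 - 8*b^2 + 15*b) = (b - 3)^2*(b^2 - 5*b) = (b - 5)*(b - 3)^2*(b)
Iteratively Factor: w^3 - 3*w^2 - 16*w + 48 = (w + 4)*(w^2 - 7*w + 12) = (w - 4)*(w + 4)*(w - 3)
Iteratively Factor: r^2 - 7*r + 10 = (r - 2)*(r - 5)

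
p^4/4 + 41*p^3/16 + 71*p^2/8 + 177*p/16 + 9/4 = (p/4 + 1)*(p + 1/4)*(p + 3)^2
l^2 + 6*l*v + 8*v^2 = (l + 2*v)*(l + 4*v)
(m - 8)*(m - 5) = m^2 - 13*m + 40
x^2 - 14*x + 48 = (x - 8)*(x - 6)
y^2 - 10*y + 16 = (y - 8)*(y - 2)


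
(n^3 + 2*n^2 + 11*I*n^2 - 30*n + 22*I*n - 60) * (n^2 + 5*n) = n^5 + 7*n^4 + 11*I*n^4 - 20*n^3 + 77*I*n^3 - 210*n^2 + 110*I*n^2 - 300*n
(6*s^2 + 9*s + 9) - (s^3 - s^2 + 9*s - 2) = -s^3 + 7*s^2 + 11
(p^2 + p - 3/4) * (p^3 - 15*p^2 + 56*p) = p^5 - 14*p^4 + 161*p^3/4 + 269*p^2/4 - 42*p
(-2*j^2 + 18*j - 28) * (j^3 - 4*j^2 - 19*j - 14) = -2*j^5 + 26*j^4 - 62*j^3 - 202*j^2 + 280*j + 392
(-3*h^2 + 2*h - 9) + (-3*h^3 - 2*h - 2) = -3*h^3 - 3*h^2 - 11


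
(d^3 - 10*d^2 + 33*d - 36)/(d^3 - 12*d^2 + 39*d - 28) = (d^2 - 6*d + 9)/(d^2 - 8*d + 7)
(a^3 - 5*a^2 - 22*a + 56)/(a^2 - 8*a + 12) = (a^2 - 3*a - 28)/(a - 6)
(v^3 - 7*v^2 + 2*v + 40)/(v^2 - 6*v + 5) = (v^2 - 2*v - 8)/(v - 1)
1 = 1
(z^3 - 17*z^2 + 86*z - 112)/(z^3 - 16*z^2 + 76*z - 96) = (z - 7)/(z - 6)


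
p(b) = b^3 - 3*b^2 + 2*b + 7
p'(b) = 3*b^2 - 6*b + 2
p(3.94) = 29.47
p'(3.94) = 24.93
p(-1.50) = -6.12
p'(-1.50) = 17.75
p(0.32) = 7.37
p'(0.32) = 0.39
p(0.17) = 7.26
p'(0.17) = 1.07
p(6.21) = 143.21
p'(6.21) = 80.43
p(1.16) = 6.84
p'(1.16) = -0.92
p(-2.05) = -18.32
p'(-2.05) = 26.91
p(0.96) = 7.04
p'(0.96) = -1.00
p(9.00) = 511.00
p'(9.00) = 191.00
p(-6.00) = -329.00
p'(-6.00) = 146.00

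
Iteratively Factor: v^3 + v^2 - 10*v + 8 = (v + 4)*(v^2 - 3*v + 2) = (v - 1)*(v + 4)*(v - 2)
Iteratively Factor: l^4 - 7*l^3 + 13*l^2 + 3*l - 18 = (l - 2)*(l^3 - 5*l^2 + 3*l + 9) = (l - 2)*(l + 1)*(l^2 - 6*l + 9) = (l - 3)*(l - 2)*(l + 1)*(l - 3)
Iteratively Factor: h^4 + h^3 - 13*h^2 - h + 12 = (h - 1)*(h^3 + 2*h^2 - 11*h - 12) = (h - 3)*(h - 1)*(h^2 + 5*h + 4) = (h - 3)*(h - 1)*(h + 1)*(h + 4)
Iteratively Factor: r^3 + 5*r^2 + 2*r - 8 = (r + 4)*(r^2 + r - 2) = (r - 1)*(r + 4)*(r + 2)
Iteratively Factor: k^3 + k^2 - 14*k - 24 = (k + 2)*(k^2 - k - 12) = (k - 4)*(k + 2)*(k + 3)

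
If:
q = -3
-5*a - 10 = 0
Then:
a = -2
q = -3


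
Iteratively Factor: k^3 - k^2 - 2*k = (k + 1)*(k^2 - 2*k) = (k - 2)*(k + 1)*(k)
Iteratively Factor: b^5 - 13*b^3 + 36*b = (b + 3)*(b^4 - 3*b^3 - 4*b^2 + 12*b) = b*(b + 3)*(b^3 - 3*b^2 - 4*b + 12) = b*(b - 3)*(b + 3)*(b^2 - 4) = b*(b - 3)*(b - 2)*(b + 3)*(b + 2)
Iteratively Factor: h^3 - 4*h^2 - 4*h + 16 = (h + 2)*(h^2 - 6*h + 8) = (h - 4)*(h + 2)*(h - 2)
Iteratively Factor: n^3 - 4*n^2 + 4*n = (n - 2)*(n^2 - 2*n) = n*(n - 2)*(n - 2)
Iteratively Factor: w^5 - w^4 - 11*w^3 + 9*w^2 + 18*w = (w - 3)*(w^4 + 2*w^3 - 5*w^2 - 6*w) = w*(w - 3)*(w^3 + 2*w^2 - 5*w - 6) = w*(w - 3)*(w + 3)*(w^2 - w - 2) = w*(w - 3)*(w - 2)*(w + 3)*(w + 1)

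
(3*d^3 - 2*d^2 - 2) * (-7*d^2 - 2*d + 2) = -21*d^5 + 8*d^4 + 10*d^3 + 10*d^2 + 4*d - 4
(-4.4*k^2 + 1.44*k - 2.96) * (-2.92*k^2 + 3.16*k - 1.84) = 12.848*k^4 - 18.1088*k^3 + 21.2896*k^2 - 12.0032*k + 5.4464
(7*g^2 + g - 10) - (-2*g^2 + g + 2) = 9*g^2 - 12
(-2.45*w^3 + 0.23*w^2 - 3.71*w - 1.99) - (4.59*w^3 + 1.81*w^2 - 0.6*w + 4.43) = -7.04*w^3 - 1.58*w^2 - 3.11*w - 6.42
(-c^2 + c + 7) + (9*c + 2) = -c^2 + 10*c + 9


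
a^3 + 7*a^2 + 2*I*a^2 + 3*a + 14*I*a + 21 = (a + 7)*(a - I)*(a + 3*I)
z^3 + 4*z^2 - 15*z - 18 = (z - 3)*(z + 1)*(z + 6)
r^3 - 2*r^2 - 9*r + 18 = (r - 3)*(r - 2)*(r + 3)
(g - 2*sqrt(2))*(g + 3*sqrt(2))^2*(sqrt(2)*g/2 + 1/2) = sqrt(2)*g^4/2 + 9*g^3/2 - sqrt(2)*g^2 - 39*g - 18*sqrt(2)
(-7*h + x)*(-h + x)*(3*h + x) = 21*h^3 - 17*h^2*x - 5*h*x^2 + x^3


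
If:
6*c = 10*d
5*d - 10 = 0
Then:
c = 10/3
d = 2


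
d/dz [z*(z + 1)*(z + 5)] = 3*z^2 + 12*z + 5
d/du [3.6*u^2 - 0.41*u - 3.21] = 7.2*u - 0.41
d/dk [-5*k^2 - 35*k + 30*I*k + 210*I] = -10*k - 35 + 30*I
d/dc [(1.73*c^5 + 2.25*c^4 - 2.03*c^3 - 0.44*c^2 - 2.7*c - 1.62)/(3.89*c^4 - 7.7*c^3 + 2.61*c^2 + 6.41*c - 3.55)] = (6.7297*c^8 - 26.642*c^7 + 4.1176*c^6 + 59.5254*c^5 + 35.3827*c^4 - 74.3474*c^3 - 11.5759*c^2 + 11.5804*c + 19.9692)/(15.1321*c^8 - 59.906*c^7 + 79.5958*c^6 + 9.67580000000001*c^5 - 119.5209*c^4 + 88.1302*c^3 + 22.5571*c^2 - 45.511*c + 12.6025)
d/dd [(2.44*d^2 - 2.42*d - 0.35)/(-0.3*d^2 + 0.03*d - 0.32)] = (-0.6528*d^2 - 1.7716*d + 0.7849)/(0.09*d^4 - 0.018*d^3 + 0.1929*d^2 - 0.0192*d + 0.1024)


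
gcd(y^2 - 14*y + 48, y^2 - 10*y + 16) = y - 8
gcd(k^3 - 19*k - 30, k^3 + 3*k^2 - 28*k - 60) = k^2 - 3*k - 10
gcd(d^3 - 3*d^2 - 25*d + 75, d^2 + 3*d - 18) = d - 3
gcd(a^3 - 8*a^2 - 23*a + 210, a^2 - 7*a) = a - 7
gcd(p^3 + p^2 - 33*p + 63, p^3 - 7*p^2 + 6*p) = 1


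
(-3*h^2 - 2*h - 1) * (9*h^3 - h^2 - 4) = -27*h^5 - 15*h^4 - 7*h^3 + 13*h^2 + 8*h + 4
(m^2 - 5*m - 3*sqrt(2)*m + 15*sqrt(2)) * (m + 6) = m^3 - 3*sqrt(2)*m^2 + m^2 - 30*m - 3*sqrt(2)*m + 90*sqrt(2)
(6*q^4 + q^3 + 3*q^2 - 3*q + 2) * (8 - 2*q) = -12*q^5 + 46*q^4 + 2*q^3 + 30*q^2 - 28*q + 16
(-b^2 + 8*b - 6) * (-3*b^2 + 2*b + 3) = 3*b^4 - 26*b^3 + 31*b^2 + 12*b - 18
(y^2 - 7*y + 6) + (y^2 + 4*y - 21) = 2*y^2 - 3*y - 15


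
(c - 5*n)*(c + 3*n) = c^2 - 2*c*n - 15*n^2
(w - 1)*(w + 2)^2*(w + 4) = w^4 + 7*w^3 + 12*w^2 - 4*w - 16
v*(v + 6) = v^2 + 6*v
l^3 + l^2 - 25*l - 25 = (l - 5)*(l + 1)*(l + 5)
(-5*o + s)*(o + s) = -5*o^2 - 4*o*s + s^2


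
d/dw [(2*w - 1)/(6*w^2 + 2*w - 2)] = (-6*w^2 + 6*w - 1)/(2*(9*w^4 + 6*w^3 - 5*w^2 - 2*w + 1))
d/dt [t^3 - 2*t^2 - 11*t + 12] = 3*t^2 - 4*t - 11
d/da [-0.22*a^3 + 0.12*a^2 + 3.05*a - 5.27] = -0.66*a^2 + 0.24*a + 3.05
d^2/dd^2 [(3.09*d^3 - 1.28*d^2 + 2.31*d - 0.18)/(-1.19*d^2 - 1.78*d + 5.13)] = (-7.105427357601e-15*d^5 + 7.105427357601e-15*d^4 - 69.272732*d^3 + 217.70964*d^2 - 570.238812*d + 28.522512)/(1.685159*d^6 + 7.561974*d^5 - 10.482591*d^4 - 59.558444*d^3 + 45.189657*d^2 + 140.532246*d - 135.005697)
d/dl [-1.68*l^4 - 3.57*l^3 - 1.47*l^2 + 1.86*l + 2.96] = -6.72*l^3 - 10.71*l^2 - 2.94*l + 1.86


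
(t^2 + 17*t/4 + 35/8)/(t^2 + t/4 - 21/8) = (2*t + 5)/(2*t - 3)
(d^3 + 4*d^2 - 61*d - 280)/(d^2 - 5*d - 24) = (d^2 + 12*d + 35)/(d + 3)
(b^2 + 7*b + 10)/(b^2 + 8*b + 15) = (b + 2)/(b + 3)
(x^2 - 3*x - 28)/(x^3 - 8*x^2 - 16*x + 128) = (x - 7)/(x^2 - 12*x + 32)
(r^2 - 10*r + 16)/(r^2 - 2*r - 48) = (r - 2)/(r + 6)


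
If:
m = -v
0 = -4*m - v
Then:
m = 0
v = 0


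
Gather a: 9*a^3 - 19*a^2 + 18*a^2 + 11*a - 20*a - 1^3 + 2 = 9*a^3 - a^2 - 9*a + 1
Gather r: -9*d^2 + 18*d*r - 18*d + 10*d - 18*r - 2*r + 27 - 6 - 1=-9*d^2 - 8*d + r*(18*d - 20) + 20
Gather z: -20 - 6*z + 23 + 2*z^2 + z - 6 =2*z^2 - 5*z - 3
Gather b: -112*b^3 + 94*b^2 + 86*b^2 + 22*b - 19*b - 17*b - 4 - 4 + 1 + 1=-112*b^3 + 180*b^2 - 14*b - 6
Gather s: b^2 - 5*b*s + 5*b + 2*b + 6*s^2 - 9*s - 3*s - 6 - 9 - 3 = b^2 + 7*b + 6*s^2 + s*(-5*b - 12) - 18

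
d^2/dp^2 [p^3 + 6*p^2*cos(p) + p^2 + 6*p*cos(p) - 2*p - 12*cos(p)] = -6*p^2*cos(p) - 24*p*sin(p) - 6*p*cos(p) + 6*p - 12*sin(p) + 24*cos(p) + 2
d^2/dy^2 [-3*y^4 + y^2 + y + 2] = 2 - 36*y^2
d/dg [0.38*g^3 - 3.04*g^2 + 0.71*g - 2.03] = 1.14*g^2 - 6.08*g + 0.71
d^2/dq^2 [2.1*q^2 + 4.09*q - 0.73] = 4.20000000000000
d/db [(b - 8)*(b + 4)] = 2*b - 4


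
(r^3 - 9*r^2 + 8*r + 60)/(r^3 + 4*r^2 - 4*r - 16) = (r^2 - 11*r + 30)/(r^2 + 2*r - 8)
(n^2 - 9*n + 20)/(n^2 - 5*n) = (n - 4)/n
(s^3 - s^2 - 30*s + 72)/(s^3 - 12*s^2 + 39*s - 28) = (s^2 + 3*s - 18)/(s^2 - 8*s + 7)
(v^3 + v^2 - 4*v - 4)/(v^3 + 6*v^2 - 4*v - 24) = (v + 1)/(v + 6)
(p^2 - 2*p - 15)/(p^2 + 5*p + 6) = (p - 5)/(p + 2)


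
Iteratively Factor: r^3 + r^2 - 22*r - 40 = (r + 2)*(r^2 - r - 20) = (r + 2)*(r + 4)*(r - 5)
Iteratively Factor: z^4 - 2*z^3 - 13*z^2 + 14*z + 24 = (z - 4)*(z^3 + 2*z^2 - 5*z - 6) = (z - 4)*(z - 2)*(z^2 + 4*z + 3) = (z - 4)*(z - 2)*(z + 3)*(z + 1)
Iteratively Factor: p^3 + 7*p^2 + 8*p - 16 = (p + 4)*(p^2 + 3*p - 4) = (p - 1)*(p + 4)*(p + 4)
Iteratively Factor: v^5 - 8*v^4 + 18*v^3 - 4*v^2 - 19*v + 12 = (v - 1)*(v^4 - 7*v^3 + 11*v^2 + 7*v - 12) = (v - 1)^2*(v^3 - 6*v^2 + 5*v + 12) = (v - 1)^2*(v + 1)*(v^2 - 7*v + 12) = (v - 4)*(v - 1)^2*(v + 1)*(v - 3)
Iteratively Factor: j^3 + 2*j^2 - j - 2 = (j + 2)*(j^2 - 1) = (j + 1)*(j + 2)*(j - 1)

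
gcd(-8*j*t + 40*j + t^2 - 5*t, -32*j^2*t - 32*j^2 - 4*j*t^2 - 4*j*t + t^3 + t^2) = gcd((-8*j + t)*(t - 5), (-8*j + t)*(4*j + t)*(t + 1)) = -8*j + t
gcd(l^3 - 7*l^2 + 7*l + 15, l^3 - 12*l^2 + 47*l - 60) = l^2 - 8*l + 15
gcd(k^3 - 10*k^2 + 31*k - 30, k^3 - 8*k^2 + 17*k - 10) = k^2 - 7*k + 10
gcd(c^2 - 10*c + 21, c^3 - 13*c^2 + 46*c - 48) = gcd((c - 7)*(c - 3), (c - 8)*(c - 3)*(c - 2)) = c - 3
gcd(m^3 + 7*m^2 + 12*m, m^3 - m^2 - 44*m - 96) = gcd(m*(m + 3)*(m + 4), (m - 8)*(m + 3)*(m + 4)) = m^2 + 7*m + 12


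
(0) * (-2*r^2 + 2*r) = 0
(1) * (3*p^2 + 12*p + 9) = 3*p^2 + 12*p + 9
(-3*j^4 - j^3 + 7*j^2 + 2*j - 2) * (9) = -27*j^4 - 9*j^3 + 63*j^2 + 18*j - 18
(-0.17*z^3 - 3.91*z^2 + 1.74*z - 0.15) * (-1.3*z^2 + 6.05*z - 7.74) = 0.221*z^5 + 4.0545*z^4 - 24.6017*z^3 + 40.9854*z^2 - 14.3751*z + 1.161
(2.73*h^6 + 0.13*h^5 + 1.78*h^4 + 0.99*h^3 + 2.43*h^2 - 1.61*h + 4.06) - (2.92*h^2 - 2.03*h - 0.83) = 2.73*h^6 + 0.13*h^5 + 1.78*h^4 + 0.99*h^3 - 0.49*h^2 + 0.42*h + 4.89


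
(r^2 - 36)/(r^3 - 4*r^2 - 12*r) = (r + 6)/(r*(r + 2))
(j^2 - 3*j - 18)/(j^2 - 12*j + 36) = (j + 3)/(j - 6)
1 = 1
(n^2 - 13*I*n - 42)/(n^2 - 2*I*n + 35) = (n - 6*I)/(n + 5*I)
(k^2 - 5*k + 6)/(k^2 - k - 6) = (k - 2)/(k + 2)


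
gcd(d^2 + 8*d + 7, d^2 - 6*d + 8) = 1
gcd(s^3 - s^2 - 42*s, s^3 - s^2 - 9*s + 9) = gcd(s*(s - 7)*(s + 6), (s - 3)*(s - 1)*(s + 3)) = 1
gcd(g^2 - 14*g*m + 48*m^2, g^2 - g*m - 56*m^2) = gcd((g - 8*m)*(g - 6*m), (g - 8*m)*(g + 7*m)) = g - 8*m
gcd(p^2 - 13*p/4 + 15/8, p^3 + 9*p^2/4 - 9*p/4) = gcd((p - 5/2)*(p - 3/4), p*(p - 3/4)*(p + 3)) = p - 3/4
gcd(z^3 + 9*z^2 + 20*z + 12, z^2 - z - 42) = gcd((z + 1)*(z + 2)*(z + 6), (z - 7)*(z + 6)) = z + 6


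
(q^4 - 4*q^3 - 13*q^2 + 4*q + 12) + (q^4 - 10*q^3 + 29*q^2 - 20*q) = 2*q^4 - 14*q^3 + 16*q^2 - 16*q + 12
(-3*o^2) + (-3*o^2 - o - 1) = -6*o^2 - o - 1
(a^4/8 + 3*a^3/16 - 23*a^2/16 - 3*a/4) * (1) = a^4/8 + 3*a^3/16 - 23*a^2/16 - 3*a/4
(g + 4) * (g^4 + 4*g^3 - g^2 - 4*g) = g^5 + 8*g^4 + 15*g^3 - 8*g^2 - 16*g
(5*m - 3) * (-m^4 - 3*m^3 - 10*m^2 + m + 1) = -5*m^5 - 12*m^4 - 41*m^3 + 35*m^2 + 2*m - 3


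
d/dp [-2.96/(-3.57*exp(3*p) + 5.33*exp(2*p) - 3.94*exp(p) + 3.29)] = (-31.7016*exp(2*p) + 31.5536*exp(p) - 11.6624)*exp(p)/(3.57*exp(3*p) - 5.33*exp(2*p) + 3.94*exp(p) - 3.29)^2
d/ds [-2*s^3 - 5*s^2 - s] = -6*s^2 - 10*s - 1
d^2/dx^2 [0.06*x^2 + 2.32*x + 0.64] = 0.120000000000000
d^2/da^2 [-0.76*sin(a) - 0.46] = 0.76*sin(a)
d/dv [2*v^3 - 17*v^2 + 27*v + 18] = 6*v^2 - 34*v + 27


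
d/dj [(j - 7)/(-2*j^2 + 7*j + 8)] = (-2*j^2 + 7*j + (j - 7)*(4*j - 7) + 8)/(-2*j^2 + 7*j + 8)^2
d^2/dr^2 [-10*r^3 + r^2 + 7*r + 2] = 2 - 60*r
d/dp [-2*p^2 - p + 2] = -4*p - 1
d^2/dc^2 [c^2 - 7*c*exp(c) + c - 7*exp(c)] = -7*c*exp(c) - 21*exp(c) + 2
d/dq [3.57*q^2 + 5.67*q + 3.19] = 7.14*q + 5.67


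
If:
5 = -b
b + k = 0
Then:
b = -5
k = 5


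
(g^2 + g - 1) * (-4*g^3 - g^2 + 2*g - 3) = -4*g^5 - 5*g^4 + 5*g^3 - 5*g + 3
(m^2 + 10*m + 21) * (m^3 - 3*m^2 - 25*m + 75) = m^5 + 7*m^4 - 34*m^3 - 238*m^2 + 225*m + 1575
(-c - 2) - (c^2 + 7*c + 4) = -c^2 - 8*c - 6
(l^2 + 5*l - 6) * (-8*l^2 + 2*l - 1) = -8*l^4 - 38*l^3 + 57*l^2 - 17*l + 6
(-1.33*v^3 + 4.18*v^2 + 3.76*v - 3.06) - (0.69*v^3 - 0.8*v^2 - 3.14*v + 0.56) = -2.02*v^3 + 4.98*v^2 + 6.9*v - 3.62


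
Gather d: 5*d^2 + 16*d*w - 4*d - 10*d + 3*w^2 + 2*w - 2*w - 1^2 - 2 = 5*d^2 + d*(16*w - 14) + 3*w^2 - 3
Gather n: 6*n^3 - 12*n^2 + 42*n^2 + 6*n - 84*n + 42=6*n^3 + 30*n^2 - 78*n + 42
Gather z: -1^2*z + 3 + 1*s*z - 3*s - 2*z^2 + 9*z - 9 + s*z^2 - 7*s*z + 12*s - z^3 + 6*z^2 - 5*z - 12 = 9*s - z^3 + z^2*(s + 4) + z*(3 - 6*s) - 18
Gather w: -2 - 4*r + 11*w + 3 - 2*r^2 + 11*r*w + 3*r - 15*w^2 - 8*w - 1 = -2*r^2 - r - 15*w^2 + w*(11*r + 3)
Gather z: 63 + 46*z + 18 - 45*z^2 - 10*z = -45*z^2 + 36*z + 81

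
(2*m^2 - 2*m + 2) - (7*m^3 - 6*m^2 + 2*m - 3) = -7*m^3 + 8*m^2 - 4*m + 5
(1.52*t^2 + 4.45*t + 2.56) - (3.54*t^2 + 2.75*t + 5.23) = -2.02*t^2 + 1.7*t - 2.67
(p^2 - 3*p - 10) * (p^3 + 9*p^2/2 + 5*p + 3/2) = p^5 + 3*p^4/2 - 37*p^3/2 - 117*p^2/2 - 109*p/2 - 15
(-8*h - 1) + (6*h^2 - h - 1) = 6*h^2 - 9*h - 2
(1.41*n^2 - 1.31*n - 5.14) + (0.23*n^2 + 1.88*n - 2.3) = 1.64*n^2 + 0.57*n - 7.44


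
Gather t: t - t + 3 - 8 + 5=0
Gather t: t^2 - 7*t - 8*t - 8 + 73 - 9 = t^2 - 15*t + 56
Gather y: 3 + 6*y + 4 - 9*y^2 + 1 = -9*y^2 + 6*y + 8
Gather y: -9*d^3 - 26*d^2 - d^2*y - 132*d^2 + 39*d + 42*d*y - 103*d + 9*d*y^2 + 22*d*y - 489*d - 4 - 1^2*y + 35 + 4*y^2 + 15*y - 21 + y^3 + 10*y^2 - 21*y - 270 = -9*d^3 - 158*d^2 - 553*d + y^3 + y^2*(9*d + 14) + y*(-d^2 + 64*d - 7) - 260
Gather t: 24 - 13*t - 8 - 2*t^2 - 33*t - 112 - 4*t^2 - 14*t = -6*t^2 - 60*t - 96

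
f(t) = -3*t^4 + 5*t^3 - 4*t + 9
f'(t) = -12*t^3 + 15*t^2 - 4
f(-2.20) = -105.72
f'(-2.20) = 196.38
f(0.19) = 8.27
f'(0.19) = -3.54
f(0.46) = 7.51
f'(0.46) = -1.99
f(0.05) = 8.80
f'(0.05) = -3.96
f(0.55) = 7.36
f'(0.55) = -1.46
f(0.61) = 7.28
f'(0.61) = -1.14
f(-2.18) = -101.84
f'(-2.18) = 191.61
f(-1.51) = -17.77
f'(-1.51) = 71.52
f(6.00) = -2823.00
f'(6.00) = -2056.00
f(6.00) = -2823.00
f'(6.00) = -2056.00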